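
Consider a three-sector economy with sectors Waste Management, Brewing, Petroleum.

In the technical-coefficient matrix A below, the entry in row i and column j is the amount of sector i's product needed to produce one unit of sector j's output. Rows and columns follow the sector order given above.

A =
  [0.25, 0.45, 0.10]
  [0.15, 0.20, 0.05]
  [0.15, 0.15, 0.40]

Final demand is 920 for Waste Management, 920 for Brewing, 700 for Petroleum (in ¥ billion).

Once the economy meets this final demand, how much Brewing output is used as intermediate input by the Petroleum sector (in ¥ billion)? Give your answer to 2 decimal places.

I − A =
  [   0.75    -0.45    -0.10]
  [  -0.15     0.80    -0.05]
  [  -0.15    -0.15     0.60]
Cofactors of I−A, C_ij = (−1)^(i+j)·(minor ij) (rows/columns in the sector order above):
  C_11 = (0.80)(0.60) − (-0.05)(-0.15) = 0.4725
  C_12 = −[(-0.15)(0.60) − (-0.05)(-0.15)] = 0.0975
  C_13 = (-0.15)(-0.15) − (0.80)(-0.15) = 0.1425
  C_21 = −[(-0.45)(0.60) − (-0.10)(-0.15)] = 0.2850
  C_22 = (0.75)(0.60) − (-0.10)(-0.15) = 0.4350
  C_23 = −[(0.75)(-0.15) − (-0.45)(-0.15)] = 0.1800
  C_31 = (-0.45)(-0.05) − (-0.10)(0.80) = 0.1025
  C_32 = −[(0.75)(-0.05) − (-0.10)(-0.15)] = 0.0525
  C_33 = (0.75)(0.80) − (-0.45)(-0.15) = 0.5325
det(I−A) = Σ_j (I−A)_1j·C_1j = (0.75)(0.4725) + (-0.45)(0.0975) + (-0.10)(0.1425) = 0.29625
adj(I−A) = Cᵀ =
  [ 0.4725   0.2850   0.1025]
  [ 0.0975   0.4350   0.0525]
  [ 0.1425   0.1800   0.5325]
(I − A)⁻¹ = adj(I−A) / det(I−A) ≈
  [   1.5949     0.9620     0.3460]
  [   0.3291     1.4684     0.1772]
  [   0.4810     0.6076     1.7975]
First solve x = (I − A)⁻¹ d = adj(I−A)·d / det(I−A); in particular x_3 = (0.1425·920 + 0.1800·920 + 0.5325·700) / 0.29625 = 669.45 / 0.29625 ≈ 2259.7468.
Intermediate flow from 2 to 3: z_23 = a_23 · x_3 = 0.05 × 669.45 / 0.29625 = 33.4725 / 0.29625 ≈ 112.99.

z_23 = 112.99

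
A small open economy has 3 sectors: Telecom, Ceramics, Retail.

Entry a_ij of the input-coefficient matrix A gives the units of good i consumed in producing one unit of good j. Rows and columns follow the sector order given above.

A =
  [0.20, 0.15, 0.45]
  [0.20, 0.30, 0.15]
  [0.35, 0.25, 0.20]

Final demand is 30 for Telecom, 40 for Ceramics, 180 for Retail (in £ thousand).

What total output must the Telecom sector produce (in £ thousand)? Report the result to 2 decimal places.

x_1 = 338.33

I − A =
  [   0.80    -0.15    -0.45]
  [  -0.20     0.70    -0.15]
  [  -0.35    -0.25     0.80]
Cofactors of I−A, C_ij = (−1)^(i+j)·(minor ij) (rows/columns in the sector order above):
  C_11 = (0.70)(0.80) − (-0.15)(-0.25) = 0.5225
  C_12 = −[(-0.20)(0.80) − (-0.15)(-0.35)] = 0.2125
  C_13 = (-0.20)(-0.25) − (0.70)(-0.35) = 0.2950
  C_21 = −[(-0.15)(0.80) − (-0.45)(-0.25)] = 0.2325
  C_22 = (0.80)(0.80) − (-0.45)(-0.35) = 0.4825
  C_23 = −[(0.80)(-0.25) − (-0.15)(-0.35)] = 0.2525
  C_31 = (-0.15)(-0.15) − (-0.45)(0.70) = 0.3375
  C_32 = −[(0.80)(-0.15) − (-0.45)(-0.20)] = 0.2100
  C_33 = (0.80)(0.70) − (-0.15)(-0.20) = 0.5300
det(I−A) = Σ_j (I−A)_1j·C_1j = (0.80)(0.5225) + (-0.15)(0.2125) + (-0.45)(0.2950) = 0.253375
adj(I−A) = Cᵀ =
  [ 0.5225   0.2325   0.3375]
  [ 0.2125   0.4825   0.2100]
  [ 0.2950   0.2525   0.5300]
(I − A)⁻¹ = adj(I−A) / det(I−A) ≈
  [   2.0622     0.9176     1.3320]
  [   0.8387     1.9043     0.8288]
  [   1.1643     0.9965     2.0918]
x = (I − A)⁻¹ d = adj(I−A)·d / det(I−A), with det(I−A) = 0.253375:
  x_1 = (0.5225·30 + 0.2325·40 + 0.3375·180) / 0.253375 = 85.725 / 0.253375 ≈ 338.33
  x_2 = (0.2125·30 + 0.4825·40 + 0.2100·180) / 0.253375 = 63.475 / 0.253375 ≈ 250.52
  x_3 = (0.2950·30 + 0.2525·40 + 0.5300·180) / 0.253375 = 114.35 / 0.253375 ≈ 451.31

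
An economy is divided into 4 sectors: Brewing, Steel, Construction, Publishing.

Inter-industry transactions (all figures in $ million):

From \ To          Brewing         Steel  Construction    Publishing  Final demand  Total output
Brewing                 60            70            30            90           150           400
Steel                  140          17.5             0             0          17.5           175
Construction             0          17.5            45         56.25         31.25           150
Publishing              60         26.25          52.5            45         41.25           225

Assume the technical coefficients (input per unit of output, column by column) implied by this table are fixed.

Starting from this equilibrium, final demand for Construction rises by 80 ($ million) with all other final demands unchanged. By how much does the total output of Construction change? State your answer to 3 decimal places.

Δx_C = 152.509

Technical coefficients a_ij = z_ij / X_j:
  a_BB = 60/400 = 0.15, a_SB = 140/400 = 0.35, a_CB = 0/400 = 0.00, a_PB = 60/400 = 0.15
  a_BS = 70/175 = 0.40, a_SS = 17.5/175 = 0.10, a_CS = 17.5/175 = 0.10, a_PS = 26.25/175 = 0.15
  a_BC = 30/150 = 0.20, a_SC = 0/150 = 0.00, a_CC = 45/150 = 0.30, a_PC = 52.5/150 = 0.35
  a_BP = 90/225 = 0.40, a_SP = 0/225 = 0.00, a_CP = 56.25/225 = 0.25, a_PP = 45/225 = 0.20
I − A =
  [   0.85    -0.40    -0.20    -0.40]
  [  -0.35     0.90     0.00     0.00]
  [   0.00    -0.10     0.70    -0.25]
  [  -0.15    -0.15    -0.35     0.80]
Compute the cofactors C_ij = (−1)^(i+j)·(3×3 minor ij) of I−A; the adjugate is their transpose:
adj(I−A) = Cᵀ =
  [ 0.425250   0.268500   0.270000   0.297000]
  [ 0.165375   0.352125   0.105000   0.115500]
  [ 0.074875   0.108875   0.425000   0.170250]
  [ 0.143500   0.164000   0.256250   0.430500]
det(I−A) = Σ_j (I−A)_1j·C_1j = (0.85)(0.425250) + (-0.40)(0.165375) + (-0.20)(0.074875) + (-0.40)(0.143500) = 0.2229375
(I − A)⁻¹ = adj(I−A) / det(I−A) ≈
  [   1.9075     1.2044     1.2111     1.3322]
  [   0.7418     1.5795     0.4710     0.5181]
  [   0.3359     0.4884     1.9064     0.7637]
  [   0.6437     0.7356     1.1494     1.9310]
Δx = (I − A)⁻¹ Δd with Δd having +80 in the Construction component and 0 elsewhere.
So Δx_C = L_CC · (+80), where L_CC = adj(I−A)_CC / det(I−A) = 0.425000 / 0.2229375.
Δx_C = 0.425000 × (+80) / 0.2229375 = 34.00 / 0.2229375 ≈ 152.509.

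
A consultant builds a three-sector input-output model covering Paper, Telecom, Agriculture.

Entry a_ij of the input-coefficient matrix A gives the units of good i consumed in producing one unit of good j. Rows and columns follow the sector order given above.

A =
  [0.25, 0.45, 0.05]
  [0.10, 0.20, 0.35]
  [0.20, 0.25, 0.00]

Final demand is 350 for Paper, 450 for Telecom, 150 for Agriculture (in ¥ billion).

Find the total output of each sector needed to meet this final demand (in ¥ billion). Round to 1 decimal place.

I − A =
  [   0.75    -0.45    -0.05]
  [  -0.10     0.80    -0.35]
  [  -0.20    -0.25     1.00]
Cofactors of I−A, C_ij = (−1)^(i+j)·(minor ij) (rows/columns in the sector order above):
  C_11 = (0.80)(1.00) − (-0.35)(-0.25) = 0.7125
  C_12 = −[(-0.10)(1.00) − (-0.35)(-0.20)] = 0.1700
  C_13 = (-0.10)(-0.25) − (0.80)(-0.20) = 0.1850
  C_21 = −[(-0.45)(1.00) − (-0.05)(-0.25)] = 0.4625
  C_22 = (0.75)(1.00) − (-0.05)(-0.20) = 0.7400
  C_23 = −[(0.75)(-0.25) − (-0.45)(-0.20)] = 0.2775
  C_31 = (-0.45)(-0.35) − (-0.05)(0.80) = 0.1975
  C_32 = −[(0.75)(-0.35) − (-0.05)(-0.10)] = 0.2675
  C_33 = (0.75)(0.80) − (-0.45)(-0.10) = 0.5550
det(I−A) = Σ_j (I−A)_1j·C_1j = (0.75)(0.7125) + (-0.45)(0.1700) + (-0.05)(0.1850) = 0.448625
adj(I−A) = Cᵀ =
  [ 0.7125   0.4625   0.1975]
  [ 0.1700   0.7400   0.2675]
  [ 0.1850   0.2775   0.5550]
(I − A)⁻¹ = adj(I−A) / det(I−A) ≈
  [   1.5882     1.0309     0.4402]
  [   0.3789     1.6495     0.5963]
  [   0.4124     0.6186     1.2371]
x = (I − A)⁻¹ d = adj(I−A)·d / det(I−A), with det(I−A) = 0.448625:
  x_1 = (0.7125·350 + 0.4625·450 + 0.1975·150) / 0.448625 = 487.125 / 0.448625 ≈ 1085.8
  x_2 = (0.1700·350 + 0.7400·450 + 0.2675·150) / 0.448625 = 432.625 / 0.448625 ≈ 964.3
  x_3 = (0.1850·350 + 0.2775·450 + 0.5550·150) / 0.448625 = 272.875 / 0.448625 ≈ 608.2

x_1 = 1085.8, x_2 = 964.3, x_3 = 608.2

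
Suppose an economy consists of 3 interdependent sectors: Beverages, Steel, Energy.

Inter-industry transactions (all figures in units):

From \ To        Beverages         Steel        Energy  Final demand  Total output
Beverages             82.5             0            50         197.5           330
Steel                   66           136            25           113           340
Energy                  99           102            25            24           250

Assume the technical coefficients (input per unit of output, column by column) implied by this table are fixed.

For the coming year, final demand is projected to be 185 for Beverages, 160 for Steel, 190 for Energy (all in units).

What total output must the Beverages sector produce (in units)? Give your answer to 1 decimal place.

Technical coefficients a_ij = z_ij / X_j:
  a_11 = 82.5/330 = 0.25, a_21 = 66/330 = 0.20, a_31 = 99/330 = 0.30
  a_12 = 0/340 = 0.00, a_22 = 136/340 = 0.40, a_32 = 102/340 = 0.30
  a_13 = 50/250 = 0.20, a_23 = 25/250 = 0.10, a_33 = 25/250 = 0.10
I − A =
  [   0.75     0.00    -0.20]
  [  -0.20     0.60    -0.10]
  [  -0.30    -0.30     0.90]
Cofactors of I−A, C_ij = (−1)^(i+j)·(minor ij) (rows/columns in the sector order above):
  C_11 = (0.60)(0.90) − (-0.10)(-0.30) = 0.5100
  C_12 = −[(-0.20)(0.90) − (-0.10)(-0.30)] = 0.2100
  C_13 = (-0.20)(-0.30) − (0.60)(-0.30) = 0.2400
  C_21 = −[(0.00)(0.90) − (-0.20)(-0.30)] = 0.0600
  C_22 = (0.75)(0.90) − (-0.20)(-0.30) = 0.6150
  C_23 = −[(0.75)(-0.30) − (0.00)(-0.30)] = 0.2250
  C_31 = (0.00)(-0.10) − (-0.20)(0.60) = 0.1200
  C_32 = −[(0.75)(-0.10) − (-0.20)(-0.20)] = 0.1150
  C_33 = (0.75)(0.60) − (0.00)(-0.20) = 0.4500
det(I−A) = Σ_j (I−A)_1j·C_1j = (0.75)(0.5100) + (0.00)(0.2100) + (-0.20)(0.2400) = 0.3345
adj(I−A) = Cᵀ =
  [ 0.5100   0.0600   0.1200]
  [ 0.2100   0.6150   0.1150]
  [ 0.2400   0.2250   0.4500]
(I − A)⁻¹ = adj(I−A) / det(I−A) ≈
  [   1.5247     0.1794     0.3587]
  [   0.6278     1.8386     0.3438]
  [   0.7175     0.6726     1.3453]
x = (I − A)⁻¹ d = adj(I−A)·d / det(I−A), with det(I−A) = 0.3345:
  x_1 = (0.5100·185 + 0.0600·160 + 0.1200·190) / 0.3345 = 126.75 / 0.3345 ≈ 378.9
  x_2 = (0.2100·185 + 0.6150·160 + 0.1150·190) / 0.3345 = 159.10 / 0.3345 ≈ 475.6
  x_3 = (0.2400·185 + 0.2250·160 + 0.4500·190) / 0.3345 = 165.90 / 0.3345 ≈ 496.0

x_1 = 378.9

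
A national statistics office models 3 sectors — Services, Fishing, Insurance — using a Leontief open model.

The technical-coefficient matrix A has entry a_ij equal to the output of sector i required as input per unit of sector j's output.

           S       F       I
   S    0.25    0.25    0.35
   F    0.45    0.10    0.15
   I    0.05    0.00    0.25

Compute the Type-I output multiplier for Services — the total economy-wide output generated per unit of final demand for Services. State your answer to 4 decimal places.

m_S = 2.6345

I − A =
  [   0.75    -0.25    -0.35]
  [  -0.45     0.90    -0.15]
  [  -0.05     0.00     0.75]
Cofactors of I−A, C_ij = (−1)^(i+j)·(minor ij) (rows/columns in the sector order above):
  C_11 = (0.90)(0.75) − (-0.15)(0.00) = 0.6750
  C_12 = −[(-0.45)(0.75) − (-0.15)(-0.05)] = 0.3450
  C_13 = (-0.45)(0.00) − (0.90)(-0.05) = 0.0450
  C_21 = −[(-0.25)(0.75) − (-0.35)(0.00)] = 0.1875
  C_22 = (0.75)(0.75) − (-0.35)(-0.05) = 0.5450
  C_23 = −[(0.75)(0.00) − (-0.25)(-0.05)] = 0.0125
  C_31 = (-0.25)(-0.15) − (-0.35)(0.90) = 0.3525
  C_32 = −[(0.75)(-0.15) − (-0.35)(-0.45)] = 0.2700
  C_33 = (0.75)(0.90) − (-0.25)(-0.45) = 0.5625
det(I−A) = Σ_j (I−A)_1j·C_1j = (0.75)(0.6750) + (-0.25)(0.3450) + (-0.35)(0.0450) = 0.40425
adj(I−A) = Cᵀ =
  [ 0.6750   0.1875   0.3525]
  [ 0.3450   0.5450   0.2700]
  [ 0.0450   0.0125   0.5625]
(I − A)⁻¹ = adj(I−A) / det(I−A) ≈
  [   1.66976     0.46382     0.87199]
  [   0.85343     1.34818     0.66790]
  [   0.11132     0.03092     1.39147]
The output multiplier for sector j is the column-j sum of the Leontief inverse (I − A)⁻¹ = adj(I−A) / det(I−A).
Column S of adj(I−A): (0.6750, 0.3450, 0.0450); det(I−A) = 0.40425.
m_S = (0.6750 + 0.3450 + 0.0450) / 0.40425 = 1.065 / 0.40425 ≈ 2.6345.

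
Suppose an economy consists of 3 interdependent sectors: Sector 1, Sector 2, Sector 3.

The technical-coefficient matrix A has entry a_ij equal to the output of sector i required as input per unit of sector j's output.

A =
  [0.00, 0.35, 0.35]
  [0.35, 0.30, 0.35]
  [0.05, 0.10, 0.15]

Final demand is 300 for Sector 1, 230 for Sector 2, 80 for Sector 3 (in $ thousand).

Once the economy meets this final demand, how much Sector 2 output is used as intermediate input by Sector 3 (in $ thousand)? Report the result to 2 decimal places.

z_23 = 77.55

I − A =
  [   1.00    -0.35    -0.35]
  [  -0.35     0.70    -0.35]
  [  -0.05    -0.10     0.85]
Cofactors of I−A, C_ij = (−1)^(i+j)·(minor ij) (rows/columns in the sector order above):
  C_11 = (0.70)(0.85) − (-0.35)(-0.10) = 0.5600
  C_12 = −[(-0.35)(0.85) − (-0.35)(-0.05)] = 0.3150
  C_13 = (-0.35)(-0.10) − (0.70)(-0.05) = 0.0700
  C_21 = −[(-0.35)(0.85) − (-0.35)(-0.10)] = 0.3325
  C_22 = (1.00)(0.85) − (-0.35)(-0.05) = 0.8325
  C_23 = −[(1.00)(-0.10) − (-0.35)(-0.05)] = 0.1175
  C_31 = (-0.35)(-0.35) − (-0.35)(0.70) = 0.3675
  C_32 = −[(1.00)(-0.35) − (-0.35)(-0.35)] = 0.4725
  C_33 = (1.00)(0.70) − (-0.35)(-0.35) = 0.5775
det(I−A) = Σ_j (I−A)_1j·C_1j = (1.00)(0.5600) + (-0.35)(0.3150) + (-0.35)(0.0700) = 0.42525
adj(I−A) = Cᵀ =
  [ 0.5600   0.3325   0.3675]
  [ 0.3150   0.8325   0.4725]
  [ 0.0700   0.1175   0.5775]
(I − A)⁻¹ = adj(I−A) / det(I−A) ≈
  [   1.3169     0.7819     0.8642]
  [   0.7407     1.9577     1.1111]
  [   0.1646     0.2763     1.3580]
First solve x = (I − A)⁻¹ d = adj(I−A)·d / det(I−A); in particular x_3 = (0.0700·300 + 0.1175·230 + 0.5775·80) / 0.42525 = 94.225 / 0.42525 ≈ 221.5755.
Intermediate flow from 2 to 3: z_23 = a_23 · x_3 = 0.35 × 94.225 / 0.42525 = 32.97875 / 0.42525 ≈ 77.55.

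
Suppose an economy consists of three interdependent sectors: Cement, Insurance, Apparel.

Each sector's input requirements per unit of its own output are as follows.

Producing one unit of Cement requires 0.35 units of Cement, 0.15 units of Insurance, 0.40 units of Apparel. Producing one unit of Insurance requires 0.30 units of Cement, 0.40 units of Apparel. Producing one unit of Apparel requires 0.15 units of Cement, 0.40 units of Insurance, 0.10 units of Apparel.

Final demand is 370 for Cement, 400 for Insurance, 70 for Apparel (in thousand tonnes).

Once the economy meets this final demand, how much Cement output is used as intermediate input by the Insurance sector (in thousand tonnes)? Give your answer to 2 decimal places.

z_CI = 314.30

I − A =
  [   0.65    -0.30    -0.15]
  [  -0.15     1.00    -0.40]
  [  -0.40    -0.40     0.90]
Cofactors of I−A, C_ij = (−1)^(i+j)·(minor ij) (rows/columns in the sector order above):
  C_11 = (1.00)(0.90) − (-0.40)(-0.40) = 0.7400
  C_12 = −[(-0.15)(0.90) − (-0.40)(-0.40)] = 0.2950
  C_13 = (-0.15)(-0.40) − (1.00)(-0.40) = 0.4600
  C_21 = −[(-0.30)(0.90) − (-0.15)(-0.40)] = 0.3300
  C_22 = (0.65)(0.90) − (-0.15)(-0.40) = 0.5250
  C_23 = −[(0.65)(-0.40) − (-0.30)(-0.40)] = 0.3800
  C_31 = (-0.30)(-0.40) − (-0.15)(1.00) = 0.2700
  C_32 = −[(0.65)(-0.40) − (-0.15)(-0.15)] = 0.2825
  C_33 = (0.65)(1.00) − (-0.30)(-0.15) = 0.6050
det(I−A) = Σ_j (I−A)_1j·C_1j = (0.65)(0.7400) + (-0.30)(0.2950) + (-0.15)(0.4600) = 0.3235
adj(I−A) = Cᵀ =
  [ 0.7400   0.3300   0.2700]
  [ 0.2950   0.5250   0.2825]
  [ 0.4600   0.3800   0.6050]
(I − A)⁻¹ = adj(I−A) / det(I−A) ≈
  [   2.2875     1.0201     0.8346]
  [   0.9119     1.6229     0.8733]
  [   1.4219     1.1747     1.8702]
First solve x = (I − A)⁻¹ d = adj(I−A)·d / det(I−A); in particular x_I = (0.2950·370 + 0.5250·400 + 0.2825·70) / 0.3235 = 338.925 / 0.3235 ≈ 1047.6816.
Intermediate flow from C to I: z_CI = a_CI · x_I = 0.30 × 338.925 / 0.3235 = 101.6775 / 0.3235 ≈ 314.30.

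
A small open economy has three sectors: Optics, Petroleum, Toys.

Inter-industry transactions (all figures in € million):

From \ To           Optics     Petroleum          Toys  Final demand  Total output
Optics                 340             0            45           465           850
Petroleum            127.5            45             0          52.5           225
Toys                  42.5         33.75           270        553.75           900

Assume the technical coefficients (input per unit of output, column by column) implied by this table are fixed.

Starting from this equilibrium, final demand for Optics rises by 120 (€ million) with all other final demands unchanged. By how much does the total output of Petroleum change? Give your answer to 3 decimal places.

Δx_2 = 37.852

Technical coefficients a_ij = z_ij / X_j:
  a_11 = 340/850 = 0.40, a_21 = 127.5/850 = 0.15, a_31 = 42.5/850 = 0.05
  a_12 = 0/225 = 0.00, a_22 = 45/225 = 0.20, a_32 = 33.75/225 = 0.15
  a_13 = 45/900 = 0.05, a_23 = 0/900 = 0.00, a_33 = 270/900 = 0.30
I − A =
  [   0.60     0.00    -0.05]
  [  -0.15     0.80     0.00]
  [  -0.05    -0.15     0.70]
Cofactors of I−A, C_ij = (−1)^(i+j)·(minor ij) (rows/columns in the sector order above):
  C_11 = (0.80)(0.70) − (0.00)(-0.15) = 0.5600
  C_12 = −[(-0.15)(0.70) − (0.00)(-0.05)] = 0.1050
  C_13 = (-0.15)(-0.15) − (0.80)(-0.05) = 0.0625
  C_21 = −[(0.00)(0.70) − (-0.05)(-0.15)] = 0.0075
  C_22 = (0.60)(0.70) − (-0.05)(-0.05) = 0.4175
  C_23 = −[(0.60)(-0.15) − (0.00)(-0.05)] = 0.0900
  C_31 = (0.00)(0.00) − (-0.05)(0.80) = 0.0400
  C_32 = −[(0.60)(0.00) − (-0.05)(-0.15)] = 0.0075
  C_33 = (0.60)(0.80) − (0.00)(-0.15) = 0.4800
det(I−A) = Σ_j (I−A)_1j·C_1j = (0.60)(0.5600) + (0.00)(0.1050) + (-0.05)(0.0625) = 0.332875
adj(I−A) = Cᵀ =
  [ 0.5600   0.0075   0.0400]
  [ 0.1050   0.4175   0.0075]
  [ 0.0625   0.0900   0.4800]
(I − A)⁻¹ = adj(I−A) / det(I−A) ≈
  [   1.6823     0.0225     0.1202]
  [   0.3154     1.2542     0.0225]
  [   0.1878     0.2704     1.4420]
Δx = (I − A)⁻¹ Δd with Δd having +120 in the Optics component and 0 elsewhere.
So Δx_2 = L_21 · (+120), where L_21 = adj(I−A)_21 / det(I−A) = 0.1050 / 0.332875.
Δx_2 = 0.1050 × (+120) / 0.332875 = 12.60 / 0.332875 ≈ 37.852.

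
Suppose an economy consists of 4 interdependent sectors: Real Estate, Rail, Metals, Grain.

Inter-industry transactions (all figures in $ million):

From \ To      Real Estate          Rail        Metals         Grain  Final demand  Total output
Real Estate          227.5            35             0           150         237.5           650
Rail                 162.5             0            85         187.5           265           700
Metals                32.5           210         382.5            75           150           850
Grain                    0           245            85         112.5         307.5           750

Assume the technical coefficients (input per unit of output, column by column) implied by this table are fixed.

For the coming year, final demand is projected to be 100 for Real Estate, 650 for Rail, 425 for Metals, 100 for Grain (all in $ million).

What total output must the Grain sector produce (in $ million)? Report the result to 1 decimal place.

x_4 = 760.4

Technical coefficients a_ij = z_ij / X_j:
  a_11 = 227.5/650 = 0.35, a_21 = 162.5/650 = 0.25, a_31 = 32.5/650 = 0.05, a_41 = 0/650 = 0.00
  a_12 = 35/700 = 0.05, a_22 = 0/700 = 0.00, a_32 = 210/700 = 0.30, a_42 = 245/700 = 0.35
  a_13 = 0/850 = 0.00, a_23 = 85/850 = 0.10, a_33 = 382.5/850 = 0.45, a_43 = 85/850 = 0.10
  a_14 = 150/750 = 0.20, a_24 = 187.5/750 = 0.25, a_34 = 75/750 = 0.10, a_44 = 112.5/750 = 0.15
I − A =
  [   0.65    -0.05     0.00    -0.20]
  [  -0.25     1.00    -0.10    -0.25]
  [  -0.05    -0.30     0.55    -0.10]
  [   0.00    -0.35    -0.10     0.85]
Compute the cofactors C_ij = (−1)^(i+j)·(3×3 minor ij) of I−A; the adjugate is their transpose:
adj(I−A) = Cᵀ =
  [ 0.372875   0.067375   0.032500   0.111375]
  [ 0.119875   0.296375   0.076500   0.124375]
  [ 0.110625   0.194125   0.467500   0.138125]
  [ 0.062375   0.144875   0.086500   0.330875]
det(I−A) = Σ_j (I−A)_1j·C_1j = (0.65)(0.372875) + (-0.05)(0.119875) + (0.00)(0.110625) + (-0.20)(0.062375) = 0.2239
(I − A)⁻¹ = adj(I−A) / det(I−A) ≈
  [   1.6654     0.3009     0.1452     0.4974]
  [   0.5354     1.3237     0.3417     0.5555]
  [   0.4941     0.8670     2.0880     0.6169]
  [   0.2786     0.6471     0.3863     1.4778]
x = (I − A)⁻¹ d = adj(I−A)·d / det(I−A), with det(I−A) = 0.2239:
  x_1 = (0.372875·100 + 0.067375·650 + 0.032500·425 + 0.111375·100) / 0.2239 = 106.03125 / 0.2239 ≈ 473.6
  x_2 = (0.119875·100 + 0.296375·650 + 0.076500·425 + 0.124375·100) / 0.2239 = 249.58125 / 0.2239 ≈ 1114.7
  x_3 = (0.110625·100 + 0.194125·650 + 0.467500·425 + 0.138125·100) / 0.2239 = 349.74375 / 0.2239 ≈ 1562.1
  x_4 = (0.062375·100 + 0.144875·650 + 0.086500·425 + 0.330875·100) / 0.2239 = 170.25625 / 0.2239 ≈ 760.4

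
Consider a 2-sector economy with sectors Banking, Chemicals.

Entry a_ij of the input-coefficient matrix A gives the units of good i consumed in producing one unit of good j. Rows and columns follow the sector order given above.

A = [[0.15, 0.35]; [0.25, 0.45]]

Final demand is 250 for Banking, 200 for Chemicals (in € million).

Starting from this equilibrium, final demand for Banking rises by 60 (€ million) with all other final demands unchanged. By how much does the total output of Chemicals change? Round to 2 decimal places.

I − A =
  [   0.85    -0.35]
  [  -0.25     0.55]
det(I−A) = (0.85)(0.55) − (-0.35)(-0.25) = 0.3800
adj(I−A) = [[0.55, 0.35], [0.25, 0.85]]
(I − A)⁻¹ = adj(I−A) / det(I−A) ≈
  [   1.4474     0.9211]
  [   0.6579     2.2368]
Δx = (I − A)⁻¹ Δd with Δd having +60 in the Banking component and 0 elsewhere.
So Δx_C = L_CB · (+60), where L_CB = adj(I−A)_CB / det(I−A) = 0.25 / 0.3800.
Δx_C = 0.25 × (+60) / 0.3800 = 15.00 / 0.3800 ≈ 39.47.

Δx_C = 39.47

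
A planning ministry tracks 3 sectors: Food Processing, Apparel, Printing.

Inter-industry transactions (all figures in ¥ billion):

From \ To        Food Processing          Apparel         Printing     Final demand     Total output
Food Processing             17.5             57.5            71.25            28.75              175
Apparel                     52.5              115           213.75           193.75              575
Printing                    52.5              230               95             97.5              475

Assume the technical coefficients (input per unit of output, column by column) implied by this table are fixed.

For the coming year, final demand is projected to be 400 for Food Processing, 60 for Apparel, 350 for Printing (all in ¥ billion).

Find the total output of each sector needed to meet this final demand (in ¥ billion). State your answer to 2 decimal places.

x_1 = 775.66, x_2 = 1079.07, x_3 = 1267.91

Technical coefficients a_ij = z_ij / X_j:
  a_11 = 17.5/175 = 0.10, a_21 = 52.5/175 = 0.30, a_31 = 52.5/175 = 0.30
  a_12 = 57.5/575 = 0.10, a_22 = 115/575 = 0.20, a_32 = 230/575 = 0.40
  a_13 = 71.25/475 = 0.15, a_23 = 213.75/475 = 0.45, a_33 = 95/475 = 0.20
I − A =
  [   0.90    -0.10    -0.15]
  [  -0.30     0.80    -0.45]
  [  -0.30    -0.40     0.80]
Cofactors of I−A, C_ij = (−1)^(i+j)·(minor ij) (rows/columns in the sector order above):
  C_11 = (0.80)(0.80) − (-0.45)(-0.40) = 0.4600
  C_12 = −[(-0.30)(0.80) − (-0.45)(-0.30)] = 0.3750
  C_13 = (-0.30)(-0.40) − (0.80)(-0.30) = 0.3600
  C_21 = −[(-0.10)(0.80) − (-0.15)(-0.40)] = 0.1400
  C_22 = (0.90)(0.80) − (-0.15)(-0.30) = 0.6750
  C_23 = −[(0.90)(-0.40) − (-0.10)(-0.30)] = 0.3900
  C_31 = (-0.10)(-0.45) − (-0.15)(0.80) = 0.1650
  C_32 = −[(0.90)(-0.45) − (-0.15)(-0.30)] = 0.4500
  C_33 = (0.90)(0.80) − (-0.10)(-0.30) = 0.6900
det(I−A) = Σ_j (I−A)_1j·C_1j = (0.90)(0.4600) + (-0.10)(0.3750) + (-0.15)(0.3600) = 0.3225
adj(I−A) = Cᵀ =
  [ 0.4600   0.1400   0.1650]
  [ 0.3750   0.6750   0.4500]
  [ 0.3600   0.3900   0.6900]
(I − A)⁻¹ = adj(I−A) / det(I−A) ≈
  [   1.4264     0.4341     0.5116]
  [   1.1628     2.0930     1.3953]
  [   1.1163     1.2093     2.1395]
x = (I − A)⁻¹ d = adj(I−A)·d / det(I−A), with det(I−A) = 0.3225:
  x_1 = (0.4600·400 + 0.1400·60 + 0.1650·350) / 0.3225 = 250.15 / 0.3225 ≈ 775.66
  x_2 = (0.3750·400 + 0.6750·60 + 0.4500·350) / 0.3225 = 348.00 / 0.3225 ≈ 1079.07
  x_3 = (0.3600·400 + 0.3900·60 + 0.6900·350) / 0.3225 = 408.90 / 0.3225 ≈ 1267.91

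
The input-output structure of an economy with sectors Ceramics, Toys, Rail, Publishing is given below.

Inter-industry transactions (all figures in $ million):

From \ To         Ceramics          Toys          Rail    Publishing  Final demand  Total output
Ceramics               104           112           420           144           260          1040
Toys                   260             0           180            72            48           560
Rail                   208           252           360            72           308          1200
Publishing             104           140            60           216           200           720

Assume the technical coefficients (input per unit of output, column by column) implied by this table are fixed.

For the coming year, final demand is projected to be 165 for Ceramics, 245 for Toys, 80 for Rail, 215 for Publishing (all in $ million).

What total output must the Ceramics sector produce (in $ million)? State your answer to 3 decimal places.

Technical coefficients a_ij = z_ij / X_j:
  a_CC = 104/1040 = 0.10, a_TC = 260/1040 = 0.25, a_RC = 208/1040 = 0.20, a_PC = 104/1040 = 0.10
  a_CT = 112/560 = 0.20, a_TT = 0/560 = 0.00, a_RT = 252/560 = 0.45, a_PT = 140/560 = 0.25
  a_CR = 420/1200 = 0.35, a_TR = 180/1200 = 0.15, a_RR = 360/1200 = 0.30, a_PR = 60/1200 = 0.05
  a_CP = 144/720 = 0.20, a_TP = 72/720 = 0.10, a_RP = 72/720 = 0.10, a_PP = 216/720 = 0.30
I − A =
  [   0.90    -0.20    -0.35    -0.20]
  [  -0.25     1.00    -0.15    -0.10]
  [  -0.20    -0.45     0.70    -0.10]
  [  -0.10    -0.25    -0.05     0.70]
Compute the cofactors C_ij = (−1)^(i+j)·(3×3 minor ij) of I−A; the adjugate is their transpose:
adj(I−A) = Cᵀ =
  [ 0.414250   0.255500   0.275750   0.194250]
  [ 0.151750   0.368000   0.163250   0.119250]
  [ 0.234500   0.337000   0.538000   0.192000]
  [ 0.130125   0.192000   0.136125   0.418875]
det(I−A) = Σ_j (I−A)_1j·C_1j = (0.90)(0.414250) + (-0.20)(0.151750) + (-0.35)(0.234500) + (-0.20)(0.130125) = 0.234375
(I − A)⁻¹ = adj(I−A) / det(I−A) ≈
  [   1.7675     1.0901     1.1765     0.8288]
  [   0.6475     1.5701     0.6965     0.5088]
  [   1.0005     1.4379     2.2955     0.8192]
  [   0.5552     0.8192     0.5808     1.7872]
x = (I − A)⁻¹ d = adj(I−A)·d / det(I−A), with det(I−A) = 0.234375:
  x_C = (0.414250·165 + 0.255500·245 + 0.275750·80 + 0.194250·215) / 0.234375 = 194.7725 / 0.234375 ≈ 831.029
  x_T = (0.151750·165 + 0.368000·245 + 0.163250·80 + 0.119250·215) / 0.234375 = 153.8975 / 0.234375 ≈ 656.629
  x_R = (0.234500·165 + 0.337000·245 + 0.538000·80 + 0.192000·215) / 0.234375 = 205.5775 / 0.234375 ≈ 877.131
  x_P = (0.130125·165 + 0.192000·245 + 0.136125·80 + 0.418875·215) / 0.234375 = 169.45875 / 0.234375 = 723.024

x_C = 831.029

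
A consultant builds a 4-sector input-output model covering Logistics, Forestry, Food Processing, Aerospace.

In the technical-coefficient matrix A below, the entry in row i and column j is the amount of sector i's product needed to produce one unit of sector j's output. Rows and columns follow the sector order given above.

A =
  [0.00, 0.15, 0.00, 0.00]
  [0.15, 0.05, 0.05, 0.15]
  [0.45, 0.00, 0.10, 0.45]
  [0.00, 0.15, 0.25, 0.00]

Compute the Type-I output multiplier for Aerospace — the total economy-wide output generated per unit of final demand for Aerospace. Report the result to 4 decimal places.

m_4 = 2.0546

I − A =
  [   1.00    -0.15     0.00     0.00]
  [  -0.15     0.95    -0.05    -0.15]
  [  -0.45     0.00     0.90    -0.45]
  [   0.00    -0.15    -0.25     1.00]
Compute the cofactors C_ij = (−1)^(i+j)·(3×3 minor ij) of I−A; the adjugate is their transpose:
adj(I−A) = Cᵀ =
  [ 0.724500   0.118125   0.013125   0.023625]
  [ 0.157500   0.787500   0.087500   0.157500]
  [ 0.427500   0.135000   0.905000   0.427500]
  [ 0.130500   0.151875   0.239375   0.831375]
det(I−A) = Σ_j (I−A)_1j·C_1j = (1.00)(0.724500) + (-0.15)(0.157500) + (0.00)(0.427500) + (0.00)(0.130500) = 0.700875
(I − A)⁻¹ = adj(I−A) / det(I−A) ≈
  [   1.03371     0.16854     0.01873     0.03371]
  [   0.22472     1.12360     0.12484     0.22472]
  [   0.60995     0.19262     1.29124     0.60995]
  [   0.18620     0.21669     0.34154     1.18620]
The output multiplier for sector j is the column-j sum of the Leontief inverse (I − A)⁻¹ = adj(I−A) / det(I−A).
Column 4 of adj(I−A): (0.023625, 0.157500, 0.427500, 0.831375); det(I−A) = 0.700875.
m_4 = (0.023625 + 0.157500 + 0.427500 + 0.831375) / 0.700875 = 1.44 / 0.700875 ≈ 2.0546.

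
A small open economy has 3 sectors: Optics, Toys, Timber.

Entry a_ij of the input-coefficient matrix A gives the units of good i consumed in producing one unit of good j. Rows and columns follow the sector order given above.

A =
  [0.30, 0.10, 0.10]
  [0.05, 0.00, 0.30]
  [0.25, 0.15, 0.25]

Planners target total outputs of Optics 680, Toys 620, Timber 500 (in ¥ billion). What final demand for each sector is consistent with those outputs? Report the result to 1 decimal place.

d_1 = 364.0, d_2 = 436.0, d_3 = 112.0

I − A =
  [   0.70    -0.10    -0.10]
  [  -0.05     1.00    -0.30]
  [  -0.25    -0.15     0.75]
d = (I − A) x:
  d_1 = (+0.70)·680 + (-0.10)·620 + (-0.10)·500 = 364.0
  d_2 = (-0.05)·680 + (+1.00)·620 + (-0.30)·500 = 436.0
  d_3 = (-0.25)·680 + (-0.15)·620 + (+0.75)·500 = 112.0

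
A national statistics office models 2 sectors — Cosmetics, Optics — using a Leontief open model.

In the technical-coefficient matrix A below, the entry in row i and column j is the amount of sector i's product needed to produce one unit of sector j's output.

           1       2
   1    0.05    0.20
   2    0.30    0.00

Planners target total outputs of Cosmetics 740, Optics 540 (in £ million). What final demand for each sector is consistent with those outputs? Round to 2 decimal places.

I − A =
  [   0.95    -0.20]
  [  -0.30     1.00]
d = (I − A) x:
  d_1 = (+0.95)·740 + (-0.20)·540 = 595.00
  d_2 = (-0.30)·740 + (+1.00)·540 = 318.00

d_1 = 595.00, d_2 = 318.00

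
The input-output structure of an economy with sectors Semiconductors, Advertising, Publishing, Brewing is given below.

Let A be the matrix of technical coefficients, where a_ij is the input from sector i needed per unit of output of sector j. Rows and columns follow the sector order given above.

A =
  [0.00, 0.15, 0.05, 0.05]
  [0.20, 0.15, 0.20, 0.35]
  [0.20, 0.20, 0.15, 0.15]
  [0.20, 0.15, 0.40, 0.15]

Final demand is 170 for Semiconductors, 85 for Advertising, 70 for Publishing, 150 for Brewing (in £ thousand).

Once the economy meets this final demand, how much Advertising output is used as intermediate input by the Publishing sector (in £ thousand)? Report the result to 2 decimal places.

z_23 = 67.05

I − A =
  [   1.00    -0.15    -0.05    -0.05]
  [  -0.20     0.85    -0.20    -0.35]
  [  -0.20    -0.20     0.85    -0.15]
  [  -0.20    -0.15    -0.40     0.85]
Compute the cofactors C_ij = (−1)^(i+j)·(3×3 minor ij) of I−A; the adjugate is their transpose:
adj(I−A) = Cᵀ =
  [ 0.452000   0.119375   0.098500   0.093125]
  [ 0.260000   0.640000   0.324000   0.336000]
  [ 0.212000   0.222000   0.624000   0.214000]
  [ 0.252000   0.245500   0.374000   0.640500]
det(I−A) = Σ_j (I−A)_1j·C_1j = (1.00)(0.452000) + (-0.15)(0.260000) + (-0.05)(0.212000) + (-0.05)(0.252000) = 0.3898
(I − A)⁻¹ = adj(I−A) / det(I−A) ≈
  [   1.1596     0.3062     0.2527     0.2389]
  [   0.6670     1.6419     0.8312     0.8620]
  [   0.5439     0.5695     1.6008     0.5490]
  [   0.6465     0.6298     0.9595     1.6432]
First solve x = (I − A)⁻¹ d = adj(I−A)·d / det(I−A); in particular x_3 = (0.212000·170 + 0.222000·85 + 0.624000·70 + 0.214000·150) / 0.3898 = 130.69 / 0.3898 ≈ 335.2745.
Intermediate flow from 2 to 3: z_23 = a_23 · x_3 = 0.20 × 130.69 / 0.3898 = 26.138 / 0.3898 ≈ 67.05.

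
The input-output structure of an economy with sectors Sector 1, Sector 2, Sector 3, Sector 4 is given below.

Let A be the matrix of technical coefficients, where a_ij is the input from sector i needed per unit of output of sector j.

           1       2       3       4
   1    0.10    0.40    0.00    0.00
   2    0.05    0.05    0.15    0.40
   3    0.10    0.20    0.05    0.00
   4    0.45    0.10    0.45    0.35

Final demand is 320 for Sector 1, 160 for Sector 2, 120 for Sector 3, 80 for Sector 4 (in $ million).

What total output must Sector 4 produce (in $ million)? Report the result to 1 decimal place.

I − A =
  [   0.90    -0.40     0.00     0.00]
  [  -0.05     0.95    -0.15    -0.40]
  [  -0.10    -0.20     0.95     0.00]
  [  -0.45    -0.10    -0.45     0.65]
Compute the cofactors C_ij = (−1)^(i+j)·(3×3 minor ij) of I−A; the adjugate is their transpose:
adj(I−A) = Cᵀ =
  [ 0.493125   0.247000   0.111000   0.152000]
  [ 0.229625   0.555750   0.249750   0.342000]
  [ 0.100250   0.143000   0.434750   0.088000]
  [ 0.446125   0.355500   0.416250   0.760250]
det(I−A) = Σ_j (I−A)_1j·C_1j = (0.90)(0.493125) + (-0.40)(0.229625) + (0.00)(0.100250) + (0.00)(0.446125) = 0.3519625
(I − A)⁻¹ = adj(I−A) / det(I−A) ≈
  [   1.4011     0.7018     0.3154     0.4319]
  [   0.6524     1.5790     0.7096     0.9717]
  [   0.2848     0.4063     1.2352     0.2500]
  [   1.2675     1.0101     1.1827     2.1600]
x = (I − A)⁻¹ d = adj(I−A)·d / det(I−A), with det(I−A) = 0.3519625:
  x_1 = (0.493125·320 + 0.247000·160 + 0.111000·120 + 0.152000·80) / 0.3519625 = 222.80 / 0.3519625 ≈ 633.0
  x_2 = (0.229625·320 + 0.555750·160 + 0.249750·120 + 0.342000·80) / 0.3519625 = 219.73 / 0.3519625 ≈ 624.3
  x_3 = (0.100250·320 + 0.143000·160 + 0.434750·120 + 0.088000·80) / 0.3519625 = 114.17 / 0.3519625 ≈ 324.4
  x_4 = (0.446125·320 + 0.355500·160 + 0.416250·120 + 0.760250·80) / 0.3519625 = 310.41 / 0.3519625 ≈ 881.9

x_4 = 881.9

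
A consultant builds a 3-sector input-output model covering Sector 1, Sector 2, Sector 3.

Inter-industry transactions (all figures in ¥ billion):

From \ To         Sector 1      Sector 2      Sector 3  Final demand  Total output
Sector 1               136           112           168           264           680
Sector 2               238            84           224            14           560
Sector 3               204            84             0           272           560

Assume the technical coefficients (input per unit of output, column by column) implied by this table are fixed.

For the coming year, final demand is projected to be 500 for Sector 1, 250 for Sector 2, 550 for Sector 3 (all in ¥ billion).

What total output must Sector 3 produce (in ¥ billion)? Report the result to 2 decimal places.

Technical coefficients a_ij = z_ij / X_j:
  a_11 = 136/680 = 0.20, a_21 = 238/680 = 0.35, a_31 = 204/680 = 0.30
  a_12 = 112/560 = 0.20, a_22 = 84/560 = 0.15, a_32 = 84/560 = 0.15
  a_13 = 168/560 = 0.30, a_23 = 224/560 = 0.40, a_33 = 0/560 = 0.00
I − A =
  [   0.80    -0.20    -0.30]
  [  -0.35     0.85    -0.40]
  [  -0.30    -0.15     1.00]
Cofactors of I−A, C_ij = (−1)^(i+j)·(minor ij) (rows/columns in the sector order above):
  C_11 = (0.85)(1.00) − (-0.40)(-0.15) = 0.7900
  C_12 = −[(-0.35)(1.00) − (-0.40)(-0.30)] = 0.4700
  C_13 = (-0.35)(-0.15) − (0.85)(-0.30) = 0.3075
  C_21 = −[(-0.20)(1.00) − (-0.30)(-0.15)] = 0.2450
  C_22 = (0.80)(1.00) − (-0.30)(-0.30) = 0.7100
  C_23 = −[(0.80)(-0.15) − (-0.20)(-0.30)] = 0.1800
  C_31 = (-0.20)(-0.40) − (-0.30)(0.85) = 0.3350
  C_32 = −[(0.80)(-0.40) − (-0.30)(-0.35)] = 0.4250
  C_33 = (0.80)(0.85) − (-0.20)(-0.35) = 0.6100
det(I−A) = Σ_j (I−A)_1j·C_1j = (0.80)(0.7900) + (-0.20)(0.4700) + (-0.30)(0.3075) = 0.44575
adj(I−A) = Cᵀ =
  [ 0.7900   0.2450   0.3350]
  [ 0.4700   0.7100   0.4250]
  [ 0.3075   0.1800   0.6100]
(I − A)⁻¹ = adj(I−A) / det(I−A) ≈
  [   1.7723     0.5496     0.7515]
  [   1.0544     1.5928     0.9534]
  [   0.6898     0.4038     1.3685]
x = (I − A)⁻¹ d = adj(I−A)·d / det(I−A), with det(I−A) = 0.44575:
  x_1 = (0.7900·500 + 0.2450·250 + 0.3350·550) / 0.44575 = 640.50 / 0.44575 ≈ 1436.90
  x_2 = (0.4700·500 + 0.7100·250 + 0.4250·550) / 0.44575 = 646.25 / 0.44575 ≈ 1449.80
  x_3 = (0.3075·500 + 0.1800·250 + 0.6100·550) / 0.44575 = 534.25 / 0.44575 ≈ 1198.54

x_3 = 1198.54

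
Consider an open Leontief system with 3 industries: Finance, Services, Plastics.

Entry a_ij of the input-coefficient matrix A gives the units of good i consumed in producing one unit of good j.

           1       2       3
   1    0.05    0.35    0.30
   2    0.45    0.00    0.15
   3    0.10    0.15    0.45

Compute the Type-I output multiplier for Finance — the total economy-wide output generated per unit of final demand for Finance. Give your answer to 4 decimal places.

m_1 = 2.6671

I − A =
  [   0.95    -0.35    -0.30]
  [  -0.45     1.00    -0.15]
  [  -0.10    -0.15     0.55]
Cofactors of I−A, C_ij = (−1)^(i+j)·(minor ij) (rows/columns in the sector order above):
  C_11 = (1.00)(0.55) − (-0.15)(-0.15) = 0.5275
  C_12 = −[(-0.45)(0.55) − (-0.15)(-0.10)] = 0.2625
  C_13 = (-0.45)(-0.15) − (1.00)(-0.10) = 0.1675
  C_21 = −[(-0.35)(0.55) − (-0.30)(-0.15)] = 0.2375
  C_22 = (0.95)(0.55) − (-0.30)(-0.10) = 0.4925
  C_23 = −[(0.95)(-0.15) − (-0.35)(-0.10)] = 0.1775
  C_31 = (-0.35)(-0.15) − (-0.30)(1.00) = 0.3525
  C_32 = −[(0.95)(-0.15) − (-0.30)(-0.45)] = 0.2775
  C_33 = (0.95)(1.00) − (-0.35)(-0.45) = 0.7925
det(I−A) = Σ_j (I−A)_1j·C_1j = (0.95)(0.5275) + (-0.35)(0.2625) + (-0.30)(0.1675) = 0.3590
adj(I−A) = Cᵀ =
  [ 0.5275   0.2375   0.3525]
  [ 0.2625   0.4925   0.2775]
  [ 0.1675   0.1775   0.7925]
(I − A)⁻¹ = adj(I−A) / det(I−A) ≈
  [   1.46936     0.66156     0.98189]
  [   0.73120     1.37187     0.77298]
  [   0.46657     0.49443     2.20752]
The output multiplier for sector j is the column-j sum of the Leontief inverse (I − A)⁻¹ = adj(I−A) / det(I−A).
Column 1 of adj(I−A): (0.5275, 0.2625, 0.1675); det(I−A) = 0.3590.
m_1 = (0.5275 + 0.2625 + 0.1675) / 0.3590 = 0.9575 / 0.3590 ≈ 2.6671.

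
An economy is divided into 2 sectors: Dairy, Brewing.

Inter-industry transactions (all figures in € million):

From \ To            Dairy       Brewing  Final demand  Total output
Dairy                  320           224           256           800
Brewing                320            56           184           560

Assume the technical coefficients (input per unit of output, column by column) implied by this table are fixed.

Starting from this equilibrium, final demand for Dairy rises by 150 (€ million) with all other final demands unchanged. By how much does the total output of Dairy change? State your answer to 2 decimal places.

Δx_D = 355.26

Technical coefficients a_ij = z_ij / X_j:
  a_DD = 320/800 = 0.40, a_BD = 320/800 = 0.40
  a_DB = 224/560 = 0.40, a_BB = 56/560 = 0.10
I − A =
  [   0.60    -0.40]
  [  -0.40     0.90]
det(I−A) = (0.60)(0.90) − (-0.40)(-0.40) = 0.3800
adj(I−A) = [[0.90, 0.40], [0.40, 0.60]]
(I − A)⁻¹ = adj(I−A) / det(I−A) ≈
  [   2.3684     1.0526]
  [   1.0526     1.5789]
Δx = (I − A)⁻¹ Δd with Δd having +150 in the Dairy component and 0 elsewhere.
So Δx_D = L_DD · (+150), where L_DD = adj(I−A)_DD / det(I−A) = 0.90 / 0.3800.
Δx_D = 0.90 × (+150) / 0.3800 = 135.00 / 0.3800 ≈ 355.26.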